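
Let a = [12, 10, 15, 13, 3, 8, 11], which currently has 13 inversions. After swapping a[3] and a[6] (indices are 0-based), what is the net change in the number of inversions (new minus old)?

-1

Positions 3 and 6 hold 13 and 11; after swapping, the array is [12, 10, 15, 11, 3, 8, 13].
Element-by-element contributions:
12 → 10, 11, 3, 8 → 4
10 → 3, 8 → 2
15 → 11, 3, 8, 13 → 4
11 → 3, 8 → 2
3 → none → 0
8 → none → 0
13 → none → 0
Sum: 4 + 2 + 4 + 2 + 0 + 0 + 0 = 12
Change: 12 − 13 = -1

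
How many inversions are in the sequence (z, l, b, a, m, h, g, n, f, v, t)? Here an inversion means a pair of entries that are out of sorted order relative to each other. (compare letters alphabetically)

Inversions: 24

Count, for each position, how many later elements it exceeds:
z: 10
l: 5
b: 1
a: 0
m: 3
h: 2
g: 1
n: 1
f: 0
v: 1
t: 0
Sum: 10 + 5 + 1 + 0 + 3 + 2 + 1 + 1 + 0 + 1 + 0 = 24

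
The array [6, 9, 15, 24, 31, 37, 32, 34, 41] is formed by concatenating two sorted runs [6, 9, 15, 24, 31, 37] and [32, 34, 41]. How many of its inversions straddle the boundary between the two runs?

2

Count, for every r in R, how many entries of L exceed r:
r = 32: 37 → 1
r = 34: 37 → 1
r = 41: none → 0
Cross-inversions: 1 + 1 + 0 = 2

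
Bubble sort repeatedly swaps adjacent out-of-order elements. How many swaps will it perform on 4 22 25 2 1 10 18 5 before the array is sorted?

15

The minimum number of adjacent swaps to sort an array equals its inversion count, since every such swap removes exactly one inversion.
Count inversions — for each element, later elements that are smaller:
4: 2, 1 → 2
22: 2, 1, 10, 18, 5 → 5
25: 2, 1, 10, 18, 5 → 5
2: 1 → 1
1: none → 0
10: 5 → 1
18: 5 → 1
5: none → 0
Total inversions: 2 + 5 + 5 + 1 + 0 + 1 + 1 + 0 = 15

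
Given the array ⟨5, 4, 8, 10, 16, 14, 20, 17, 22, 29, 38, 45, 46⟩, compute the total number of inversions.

3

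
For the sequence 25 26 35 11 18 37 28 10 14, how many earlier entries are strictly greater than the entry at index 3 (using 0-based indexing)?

The element at index 3 is 11.
Elements before it: 25, 26, 35
Those larger than 11: 25, 26, 35

3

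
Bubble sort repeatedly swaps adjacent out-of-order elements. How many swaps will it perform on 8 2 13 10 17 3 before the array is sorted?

Minimum adjacent swaps = number of inversions (each swap of adjacent out-of-order elements removes one inversion and no swap can remove more).
Count inversions — for each element, later elements that are smaller:
8: 2, 3 → 2
2: none → 0
13: 10, 3 → 2
10: 3 → 1
17: 3 → 1
3: none → 0
Total inversions: 2 + 0 + 2 + 1 + 1 + 0 = 6

Swaps: 6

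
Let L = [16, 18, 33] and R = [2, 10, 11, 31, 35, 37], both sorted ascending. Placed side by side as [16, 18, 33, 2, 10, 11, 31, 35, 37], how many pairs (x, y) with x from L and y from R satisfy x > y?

Cross-inversions: 10

Count, for every r in R, how many entries of L exceed r:
r = 2: 16, 18, 33 → 3
r = 10: 16, 18, 33 → 3
r = 11: 16, 18, 33 → 3
r = 31: 33 → 1
r = 35: none → 0
r = 37: none → 0
Cross-inversions: 3 + 3 + 3 + 1 + 0 + 0 = 10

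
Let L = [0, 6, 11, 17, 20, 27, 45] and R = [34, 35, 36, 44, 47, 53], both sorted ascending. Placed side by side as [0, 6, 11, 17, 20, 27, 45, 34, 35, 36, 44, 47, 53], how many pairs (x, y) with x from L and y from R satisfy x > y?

Take each right-half value and tally the left-half values above it:
r = 34: 45 → 1
r = 35: 45 → 1
r = 36: 45 → 1
r = 44: 45 → 1
r = 47: none → 0
r = 53: none → 0
Cross-inversions: 1 + 1 + 1 + 1 + 0 + 0 = 4

4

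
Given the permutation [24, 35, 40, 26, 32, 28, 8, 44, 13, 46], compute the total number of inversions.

20

Sweep left to right; for each value list the smaller values that follow it:
24: 2
35: 5
40: 5
26: 2
32: 3
28: 2
8: 0
44: 1
13: 0
46: 0
Sum: 2 + 5 + 5 + 2 + 3 + 2 + 0 + 1 + 0 + 0 = 20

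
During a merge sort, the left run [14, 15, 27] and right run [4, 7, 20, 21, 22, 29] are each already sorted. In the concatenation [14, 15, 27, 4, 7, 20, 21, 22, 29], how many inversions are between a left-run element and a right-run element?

There are 9 cross-inversions.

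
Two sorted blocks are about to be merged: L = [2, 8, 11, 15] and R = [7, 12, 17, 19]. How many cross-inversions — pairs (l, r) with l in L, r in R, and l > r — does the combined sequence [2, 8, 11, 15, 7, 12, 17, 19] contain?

Take each right-half value and tally the left-half values above it:
r = 7: 8, 11, 15 → 3
r = 12: 15 → 1
r = 17: none → 0
r = 19: none → 0
Cross-inversions: 3 + 1 + 0 + 0 = 4

4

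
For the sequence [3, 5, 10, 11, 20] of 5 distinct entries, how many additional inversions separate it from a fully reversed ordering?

Maximum inversions for 5 distinct elements is C(5, 2) = 5·4/2 = 10.
Current inversions — for each element, count later smaller elements:
3: 0
5: 0
10: 0
11: 0
20: 0
Current total: 0 + 0 + 0 + 0 + 0 = 0
Shortfall: 10 − 0 = 10

10 inversions short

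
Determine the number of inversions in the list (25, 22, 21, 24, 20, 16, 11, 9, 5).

34 out-of-order pairs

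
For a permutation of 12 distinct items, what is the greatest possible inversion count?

66

A reversed (strictly descending) arrangement makes every pair an inversion, giving C(12, 2) inversions.
C(12, 2) = 12·11/2 = 66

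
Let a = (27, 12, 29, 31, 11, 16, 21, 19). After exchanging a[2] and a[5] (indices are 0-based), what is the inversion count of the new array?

14

Positions 2 and 5 hold 29 and 16; after swapping, the array is [27, 12, 16, 31, 11, 29, 21, 19].
Count, for each position, how many later elements it exceeds:
27 → 12, 16, 11, 21, 19 → 5
12 → 11 → 1
16 → 11 → 1
31 → 11, 29, 21, 19 → 4
11 → none → 0
29 → 21, 19 → 2
21 → 19 → 1
19 → none → 0
Sum: 5 + 1 + 1 + 4 + 0 + 2 + 1 + 0 = 14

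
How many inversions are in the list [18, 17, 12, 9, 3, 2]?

Count, for each position, how many later elements it exceeds:
18 → 17, 12, 9, 3, 2 → 5
17 → 12, 9, 3, 2 → 4
12 → 9, 3, 2 → 3
9 → 3, 2 → 2
3 → 2 → 1
2 → none → 0
Sum: 5 + 4 + 3 + 2 + 1 + 0 = 15

15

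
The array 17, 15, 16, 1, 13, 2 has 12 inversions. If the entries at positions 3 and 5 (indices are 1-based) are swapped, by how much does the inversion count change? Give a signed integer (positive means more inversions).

-1

Positions 3 and 5 hold 16 and 13; after swapping, the array is [17, 15, 13, 1, 16, 2].
Element-by-element contributions:
17 → 15, 13, 1, 16, 2 → 5
15 → 13, 1, 2 → 3
13 → 1, 2 → 2
1 → none → 0
16 → 2 → 1
2 → none → 0
Sum: 5 + 3 + 2 + 0 + 1 + 0 = 11
Change: 11 − 12 = -1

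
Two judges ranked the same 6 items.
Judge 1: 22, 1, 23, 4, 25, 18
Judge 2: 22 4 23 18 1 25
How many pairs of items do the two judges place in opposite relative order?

Discordant pairs: 5

Assign each item its position (1..6) in the first ordering, then rewrite the second ordering as that position sequence:
positions: 22→1, 1→2, 23→3, 4→4, 25→5, 18→6
second ordering as positions: [1, 4, 3, 6, 2, 5]
Discordant pairs = inversions in this position sequence.
1: 0
4: 3, 2 → 2
3: 2 → 1
6: 2, 5 → 2
2: 0
5: 0
Total: 0 + 2 + 1 + 2 + 0 + 0 = 5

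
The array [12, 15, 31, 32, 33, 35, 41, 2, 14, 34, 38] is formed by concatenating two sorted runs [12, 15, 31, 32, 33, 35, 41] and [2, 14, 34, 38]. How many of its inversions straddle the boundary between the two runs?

Take each right-half value and tally the left-half values above it:
r = 2: 12, 15, 31, 32, 33, 35, 41 → 7
r = 14: 15, 31, 32, 33, 35, 41 → 6
r = 34: 35, 41 → 2
r = 38: 41 → 1
Cross-inversions: 7 + 6 + 2 + 1 = 16

16 cross-inversions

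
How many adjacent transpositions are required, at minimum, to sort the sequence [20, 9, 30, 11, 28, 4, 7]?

Minimum adjacent swaps = number of inversions (each swap of adjacent out-of-order elements removes one inversion and no swap can remove more).
Count inversions — for each element, later elements that are smaller:
20: 9, 11, 4, 7 → 4
9: 4, 7 → 2
30: 11, 28, 4, 7 → 4
11: 4, 7 → 2
28: 4, 7 → 2
4: none → 0
7: none → 0
Total inversions: 4 + 2 + 4 + 2 + 2 + 0 + 0 = 14

14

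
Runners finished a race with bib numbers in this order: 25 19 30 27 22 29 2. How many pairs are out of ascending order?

12

Sweep left to right; for each value list the smaller values that follow it:
25 → 19, 22, 2 → 3
19 → 2 → 1
30 → 27, 22, 29, 2 → 4
27 → 22, 2 → 2
22 → 2 → 1
29 → 2 → 1
2 → none → 0
Sum: 3 + 1 + 4 + 2 + 1 + 1 + 0 = 12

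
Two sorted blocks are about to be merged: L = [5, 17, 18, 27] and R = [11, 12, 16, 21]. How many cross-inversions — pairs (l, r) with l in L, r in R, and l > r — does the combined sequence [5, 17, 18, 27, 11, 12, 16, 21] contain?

Split inversions: 10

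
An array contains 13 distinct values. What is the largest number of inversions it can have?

78 inversions

The maximum occurs when the array is in strictly decreasing order: every one of the C(13, 2) pairs is inverted.
C(13, 2) = 13·12/2 = 78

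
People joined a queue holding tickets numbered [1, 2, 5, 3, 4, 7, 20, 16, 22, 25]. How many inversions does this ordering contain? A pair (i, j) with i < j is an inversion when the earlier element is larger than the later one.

3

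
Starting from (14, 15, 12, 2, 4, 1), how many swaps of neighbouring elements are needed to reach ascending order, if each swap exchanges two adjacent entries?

13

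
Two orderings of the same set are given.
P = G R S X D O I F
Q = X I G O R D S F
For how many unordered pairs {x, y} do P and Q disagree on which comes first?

12

Assign each item its position (1..8) in the first ordering, then rewrite the second ordering as that position sequence:
positions: G→1, R→2, S→3, X→4, D→5, O→6, I→7, F→8
second ordering as positions: [4, 7, 1, 6, 2, 5, 3, 8]
Discordant pairs = inversions in this position sequence.
4: 1, 2, 3 → 3
7: 1, 6, 2, 5, 3 → 5
1: 0
6: 2, 5, 3 → 3
2: 0
5: 3 → 1
3: 0
8: 0
Total: 3 + 5 + 0 + 3 + 0 + 1 + 0 + 0 = 12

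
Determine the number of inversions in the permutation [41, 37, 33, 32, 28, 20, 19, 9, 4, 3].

45 inversions

Count, for each position, how many later elements it exceeds:
41: 9
37: 8
33: 7
32: 6
28: 5
20: 4
19: 3
9: 2
4: 1
3: 0
Sum: 9 + 8 + 7 + 6 + 5 + 4 + 3 + 2 + 1 + 0 = 45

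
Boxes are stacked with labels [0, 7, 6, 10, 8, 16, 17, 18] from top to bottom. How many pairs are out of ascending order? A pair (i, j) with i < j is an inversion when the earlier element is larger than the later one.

Inversions: 2

Sweep left to right; for each value list the smaller values that follow it:
0: 0
7: 1
6: 0
10: 1
8: 0
16: 0
17: 0
18: 0
Sum: 0 + 1 + 0 + 1 + 0 + 0 + 0 + 0 = 2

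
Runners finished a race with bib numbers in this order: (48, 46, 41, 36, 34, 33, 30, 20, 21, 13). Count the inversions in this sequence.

Element-by-element contributions:
48: 9
46: 8
41: 7
36: 6
34: 5
33: 4
30: 3
20: 1
21: 1
13: 0
Sum: 9 + 8 + 7 + 6 + 5 + 4 + 3 + 1 + 1 + 0 = 44

44 inversions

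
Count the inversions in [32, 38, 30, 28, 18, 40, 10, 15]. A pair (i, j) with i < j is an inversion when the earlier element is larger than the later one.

For each element, count later entries that are smaller:
32 → 30, 28, 18, 10, 15 → 5
38 → 30, 28, 18, 10, 15 → 5
30 → 28, 18, 10, 15 → 4
28 → 18, 10, 15 → 3
18 → 10, 15 → 2
40 → 10, 15 → 2
10 → none → 0
15 → none → 0
Sum: 5 + 5 + 4 + 3 + 2 + 2 + 0 + 0 = 21

There are 21 out-of-order pairs.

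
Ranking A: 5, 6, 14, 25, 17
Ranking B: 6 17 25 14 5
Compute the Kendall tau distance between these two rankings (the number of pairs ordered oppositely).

Assign each item its position (1..5) in the first ordering, then rewrite the second ordering as that position sequence:
positions: 5→1, 6→2, 14→3, 25→4, 17→5
second ordering as positions: [2, 5, 4, 3, 1]
Discordant pairs = inversions in this position sequence.
2: 1 → 1
5: 4, 3, 1 → 3
4: 3, 1 → 2
3: 1 → 1
1: 0
Total: 1 + 3 + 2 + 1 + 0 = 7

Discordant pairs: 7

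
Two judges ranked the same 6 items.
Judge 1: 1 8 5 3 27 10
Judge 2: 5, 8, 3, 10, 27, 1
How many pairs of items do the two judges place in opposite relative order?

Assign each item its position (1..6) in the first ordering, then rewrite the second ordering as that position sequence:
positions: 1→1, 8→2, 5→3, 3→4, 27→5, 10→6
second ordering as positions: [3, 2, 4, 6, 5, 1]
Discordant pairs = inversions in this position sequence.
3: 2, 1 → 2
2: 1 → 1
4: 1 → 1
6: 5, 1 → 2
5: 1 → 1
1: 0
Total: 2 + 1 + 1 + 2 + 1 + 0 = 7

There are 7 discordant pairs.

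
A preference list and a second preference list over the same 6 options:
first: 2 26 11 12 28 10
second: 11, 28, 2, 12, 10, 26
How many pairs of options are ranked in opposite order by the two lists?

7

Assign each item its position (1..6) in the first ordering, then rewrite the second ordering as that position sequence:
positions: 2→1, 26→2, 11→3, 12→4, 28→5, 10→6
second ordering as positions: [3, 5, 1, 4, 6, 2]
Discordant pairs = inversions in this position sequence.
3: 1, 2 → 2
5: 1, 4, 2 → 3
1: 0
4: 2 → 1
6: 2 → 1
2: 0
Total: 2 + 3 + 0 + 1 + 1 + 0 = 7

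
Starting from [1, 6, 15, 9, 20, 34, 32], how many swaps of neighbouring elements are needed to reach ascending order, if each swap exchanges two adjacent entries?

2

The minimum number of adjacent swaps to sort an array equals its inversion count, since every such swap removes exactly one inversion.
Count inversions — for each element, later elements that are smaller:
1: none → 0
6: none → 0
15: 9 → 1
9: none → 0
20: none → 0
34: 32 → 1
32: none → 0
Total inversions: 0 + 0 + 1 + 0 + 0 + 1 + 0 = 2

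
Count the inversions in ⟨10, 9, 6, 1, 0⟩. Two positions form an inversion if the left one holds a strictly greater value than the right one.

10

Listing every pair i<j with a[i]>a[j] (using 0-based positions):
(0,1): 10 > 9
(0,2): 10 > 6
(0,3): 10 > 1
(0,4): 10 > 0
(1,2): 9 > 6
(1,3): 9 > 1
(1,4): 9 > 0
(2,3): 6 > 1
(2,4): 6 > 0
(3,4): 1 > 0
That's 10 pairs.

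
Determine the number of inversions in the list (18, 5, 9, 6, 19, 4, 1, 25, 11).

Out-of-order pairs: 18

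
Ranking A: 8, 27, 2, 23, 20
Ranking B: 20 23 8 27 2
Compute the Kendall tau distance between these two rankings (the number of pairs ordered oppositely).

Discordant pairs: 7

Assign each item its position (1..5) in the first ordering, then rewrite the second ordering as that position sequence:
positions: 8→1, 27→2, 2→3, 23→4, 20→5
second ordering as positions: [5, 4, 1, 2, 3]
Discordant pairs = inversions in this position sequence.
5: 4, 1, 2, 3 → 4
4: 1, 2, 3 → 3
1: 0
2: 0
3: 0
Total: 4 + 3 + 0 + 0 + 0 = 7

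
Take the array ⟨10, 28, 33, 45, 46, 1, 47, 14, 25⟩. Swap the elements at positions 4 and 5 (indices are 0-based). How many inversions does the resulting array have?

14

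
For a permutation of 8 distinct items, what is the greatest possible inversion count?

There are 28 inversions.

The maximum occurs when the array is in strictly decreasing order: every one of the C(8, 2) pairs is inverted.
C(8, 2) = 8·7/2 = 28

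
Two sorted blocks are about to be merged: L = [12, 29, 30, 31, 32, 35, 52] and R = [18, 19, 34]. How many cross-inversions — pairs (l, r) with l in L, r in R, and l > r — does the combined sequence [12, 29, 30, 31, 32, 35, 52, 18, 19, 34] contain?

14

For each element r of the right run, count left-run elements greater than r:
r = 18: 29, 30, 31, 32, 35, 52 → 6
r = 19: 29, 30, 31, 32, 35, 52 → 6
r = 34: 35, 52 → 2
Cross-inversions: 6 + 6 + 2 = 14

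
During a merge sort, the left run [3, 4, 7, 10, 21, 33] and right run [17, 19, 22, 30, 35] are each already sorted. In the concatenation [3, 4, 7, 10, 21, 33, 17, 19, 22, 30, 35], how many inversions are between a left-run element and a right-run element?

Count, for every r in R, how many entries of L exceed r:
r = 17: 21, 33 → 2
r = 19: 21, 33 → 2
r = 22: 33 → 1
r = 30: 33 → 1
r = 35: none → 0
Cross-inversions: 2 + 2 + 1 + 1 + 0 = 6

6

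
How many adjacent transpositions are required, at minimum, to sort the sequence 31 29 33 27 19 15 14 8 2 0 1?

52

The minimum number of adjacent swaps to sort an array equals its inversion count, since every such swap removes exactly one inversion.
Count inversions — for each element, later elements that are smaller:
31: 29, 27, 19, 15, 14, 8, 2, 0, 1 → 9
29: 27, 19, 15, 14, 8, 2, 0, 1 → 8
33: 27, 19, 15, 14, 8, 2, 0, 1 → 8
27: 19, 15, 14, 8, 2, 0, 1 → 7
19: 15, 14, 8, 2, 0, 1 → 6
15: 14, 8, 2, 0, 1 → 5
14: 8, 2, 0, 1 → 4
8: 2, 0, 1 → 3
2: 0, 1 → 2
0: none → 0
1: none → 0
Total inversions: 9 + 8 + 8 + 7 + 6 + 5 + 4 + 3 + 2 + 0 + 0 = 52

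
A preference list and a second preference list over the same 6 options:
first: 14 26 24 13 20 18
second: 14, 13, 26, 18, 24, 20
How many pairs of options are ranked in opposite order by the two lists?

4

Assign each item its position (1..6) in the first ordering, then rewrite the second ordering as that position sequence:
positions: 14→1, 26→2, 24→3, 13→4, 20→5, 18→6
second ordering as positions: [1, 4, 2, 6, 3, 5]
Discordant pairs = inversions in this position sequence.
1: 0
4: 2, 3 → 2
2: 0
6: 3, 5 → 2
3: 0
5: 0
Total: 0 + 2 + 0 + 2 + 0 + 0 = 4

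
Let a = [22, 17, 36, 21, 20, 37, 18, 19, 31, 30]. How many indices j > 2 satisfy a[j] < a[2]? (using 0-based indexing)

6 such elements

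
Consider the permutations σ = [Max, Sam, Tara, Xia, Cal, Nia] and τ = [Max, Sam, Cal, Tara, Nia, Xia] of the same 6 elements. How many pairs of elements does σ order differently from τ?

Assign each item its position (1..6) in the first ordering, then rewrite the second ordering as that position sequence:
positions: Max→1, Sam→2, Tara→3, Xia→4, Cal→5, Nia→6
second ordering as positions: [1, 2, 5, 3, 6, 4]
Discordant pairs = inversions in this position sequence.
1: 0
2: 0
5: 3, 4 → 2
3: 0
6: 4 → 1
4: 0
Total: 0 + 0 + 2 + 0 + 1 + 0 = 3

Discordant pairs: 3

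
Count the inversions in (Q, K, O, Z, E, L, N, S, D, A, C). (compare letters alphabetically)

39 inversions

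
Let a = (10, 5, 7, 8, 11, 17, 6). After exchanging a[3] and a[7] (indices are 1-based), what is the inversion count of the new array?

Positions 3 and 7 hold 7 and 6; after swapping, the array is [10, 5, 6, 8, 11, 17, 7].
Count, for each position, how many later elements it exceeds:
10 → 5, 6, 8, 7 → 4
5 → none → 0
6 → none → 0
8 → 7 → 1
11 → 7 → 1
17 → 7 → 1
7 → none → 0
Sum: 4 + 0 + 0 + 1 + 1 + 1 + 0 = 7

Inversions: 7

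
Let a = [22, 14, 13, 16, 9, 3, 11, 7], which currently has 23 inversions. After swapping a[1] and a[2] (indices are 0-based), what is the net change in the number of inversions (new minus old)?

-1

Positions 1 and 2 hold 14 and 13; after swapping, the array is [22, 13, 14, 16, 9, 3, 11, 7].
Count, for each position, how many later elements it exceeds:
22: 7
13: 4
14: 4
16: 4
9: 2
3: 0
11: 1
7: 0
Sum: 7 + 4 + 4 + 4 + 2 + 0 + 1 + 0 = 22
Change: 22 − 23 = -1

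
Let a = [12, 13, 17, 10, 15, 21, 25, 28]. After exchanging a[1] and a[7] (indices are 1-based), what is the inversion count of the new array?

13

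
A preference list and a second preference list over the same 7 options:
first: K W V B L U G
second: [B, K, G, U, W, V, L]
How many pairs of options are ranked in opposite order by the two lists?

Assign each item its position (1..7) in the first ordering, then rewrite the second ordering as that position sequence:
positions: K→1, W→2, V→3, B→4, L→5, U→6, G→7
second ordering as positions: [4, 1, 7, 6, 2, 3, 5]
Discordant pairs = inversions in this position sequence.
4: 1, 2, 3 → 3
1: 0
7: 6, 2, 3, 5 → 4
6: 2, 3, 5 → 3
2: 0
3: 0
5: 0
Total: 3 + 0 + 4 + 3 + 0 + 0 + 0 = 10

10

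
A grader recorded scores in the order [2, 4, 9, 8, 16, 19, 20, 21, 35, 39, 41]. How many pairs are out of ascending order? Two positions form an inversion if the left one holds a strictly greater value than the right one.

There is 1 inversion.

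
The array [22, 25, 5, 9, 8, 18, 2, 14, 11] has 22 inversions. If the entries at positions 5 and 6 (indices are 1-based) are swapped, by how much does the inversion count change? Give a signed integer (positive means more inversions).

+1

Positions 5 and 6 hold 8 and 18; after swapping, the array is [22, 25, 5, 9, 18, 8, 2, 14, 11].
Element-by-element contributions:
22 → 5, 9, 18, 8, 2, 14, 11 → 7
25 → 5, 9, 18, 8, 2, 14, 11 → 7
5 → 2 → 1
9 → 8, 2 → 2
18 → 8, 2, 14, 11 → 4
8 → 2 → 1
2 → none → 0
14 → 11 → 1
11 → none → 0
Sum: 7 + 7 + 1 + 2 + 4 + 1 + 0 + 1 + 0 = 23
Change: 23 − 22 = +1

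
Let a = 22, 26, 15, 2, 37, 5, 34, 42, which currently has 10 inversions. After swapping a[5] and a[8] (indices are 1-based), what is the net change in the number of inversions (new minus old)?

+1

Positions 5 and 8 hold 37 and 42; after swapping, the array is [22, 26, 15, 2, 42, 5, 34, 37].
Element-by-element contributions:
22: 3
26: 3
15: 2
2: 0
42: 3
5: 0
34: 0
37: 0
Sum: 3 + 3 + 2 + 0 + 3 + 0 + 0 + 0 = 11
Change: 11 − 10 = +1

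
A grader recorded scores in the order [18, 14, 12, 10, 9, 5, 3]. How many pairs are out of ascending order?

Inversions: 21

Element-by-element contributions:
18: 6
14: 5
12: 4
10: 3
9: 2
5: 1
3: 0
Sum: 6 + 5 + 4 + 3 + 2 + 1 + 0 = 21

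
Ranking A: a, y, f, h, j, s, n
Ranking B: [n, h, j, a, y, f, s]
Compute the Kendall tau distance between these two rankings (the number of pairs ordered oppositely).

Assign each item its position (1..7) in the first ordering, then rewrite the second ordering as that position sequence:
positions: a→1, y→2, f→3, h→4, j→5, s→6, n→7
second ordering as positions: [7, 4, 5, 1, 2, 3, 6]
Discordant pairs = inversions in this position sequence.
7: 4, 5, 1, 2, 3, 6 → 6
4: 1, 2, 3 → 3
5: 1, 2, 3 → 3
1: 0
2: 0
3: 0
6: 0
Total: 6 + 3 + 3 + 0 + 0 + 0 + 0 = 12

12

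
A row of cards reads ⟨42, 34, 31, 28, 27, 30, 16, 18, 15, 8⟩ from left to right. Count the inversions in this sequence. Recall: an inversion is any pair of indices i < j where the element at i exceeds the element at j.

Sweep left to right; for each value list the smaller values that follow it:
42 → 34, 31, 28, 27, 30, 16, 18, 15, 8 → 9
34 → 31, 28, 27, 30, 16, 18, 15, 8 → 8
31 → 28, 27, 30, 16, 18, 15, 8 → 7
28 → 27, 16, 18, 15, 8 → 5
27 → 16, 18, 15, 8 → 4
30 → 16, 18, 15, 8 → 4
16 → 15, 8 → 2
18 → 15, 8 → 2
15 → 8 → 1
8 → none → 0
Sum: 9 + 8 + 7 + 5 + 4 + 4 + 2 + 2 + 1 + 0 = 42

42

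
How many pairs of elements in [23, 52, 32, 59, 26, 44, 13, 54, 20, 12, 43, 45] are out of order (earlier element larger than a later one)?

36

Sweep left to right; for each value list the smaller values that follow it:
23: 3
52: 8
32: 4
59: 8
26: 3
44: 4
13: 1
54: 4
20: 1
12: 0
43: 0
45: 0
Sum: 3 + 8 + 4 + 8 + 3 + 4 + 1 + 4 + 1 + 0 + 0 + 0 = 36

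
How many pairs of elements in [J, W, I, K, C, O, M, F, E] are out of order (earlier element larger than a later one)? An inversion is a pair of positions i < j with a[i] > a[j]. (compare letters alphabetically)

Sweep left to right; for each value list the smaller values that follow it:
J → I, C, F, E → 4
W → I, K, C, O, M, F, E → 7
I → C, F, E → 3
K → C, F, E → 3
C → none → 0
O → M, F, E → 3
M → F, E → 2
F → E → 1
E → none → 0
Sum: 4 + 7 + 3 + 3 + 0 + 3 + 2 + 1 + 0 = 23

23 inversions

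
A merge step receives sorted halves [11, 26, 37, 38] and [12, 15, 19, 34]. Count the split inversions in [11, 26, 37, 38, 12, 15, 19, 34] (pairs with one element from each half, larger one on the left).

Count, for every r in R, how many entries of L exceed r:
r = 12: 26, 37, 38 → 3
r = 15: 26, 37, 38 → 3
r = 19: 26, 37, 38 → 3
r = 34: 37, 38 → 2
Cross-inversions: 3 + 3 + 3 + 2 = 11

There are 11 split inversions.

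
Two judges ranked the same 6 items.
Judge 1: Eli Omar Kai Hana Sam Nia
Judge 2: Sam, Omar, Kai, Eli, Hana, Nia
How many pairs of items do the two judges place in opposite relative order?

6

Assign each item its position (1..6) in the first ordering, then rewrite the second ordering as that position sequence:
positions: Eli→1, Omar→2, Kai→3, Hana→4, Sam→5, Nia→6
second ordering as positions: [5, 2, 3, 1, 4, 6]
Discordant pairs = inversions in this position sequence.
5: 2, 3, 1, 4 → 4
2: 1 → 1
3: 1 → 1
1: 0
4: 0
6: 0
Total: 4 + 1 + 1 + 0 + 0 + 0 = 6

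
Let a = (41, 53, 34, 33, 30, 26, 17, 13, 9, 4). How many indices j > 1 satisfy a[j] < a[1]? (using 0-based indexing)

8 such elements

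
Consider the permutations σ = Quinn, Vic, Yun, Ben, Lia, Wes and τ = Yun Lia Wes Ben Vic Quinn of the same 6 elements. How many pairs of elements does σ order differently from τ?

11

Assign each item its position (1..6) in the first ordering, then rewrite the second ordering as that position sequence:
positions: Quinn→1, Vic→2, Yun→3, Ben→4, Lia→5, Wes→6
second ordering as positions: [3, 5, 6, 4, 2, 1]
Discordant pairs = inversions in this position sequence.
3: 2, 1 → 2
5: 4, 2, 1 → 3
6: 4, 2, 1 → 3
4: 2, 1 → 2
2: 1 → 1
1: 0
Total: 2 + 3 + 3 + 2 + 1 + 0 = 11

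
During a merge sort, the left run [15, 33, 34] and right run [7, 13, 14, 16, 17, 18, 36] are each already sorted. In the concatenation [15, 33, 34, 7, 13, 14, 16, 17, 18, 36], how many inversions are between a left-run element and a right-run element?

For each element r of the right run, count left-run elements greater than r:
r = 7: 15, 33, 34 → 3
r = 13: 15, 33, 34 → 3
r = 14: 15, 33, 34 → 3
r = 16: 33, 34 → 2
r = 17: 33, 34 → 2
r = 18: 33, 34 → 2
r = 36: none → 0
Cross-inversions: 3 + 3 + 3 + 2 + 2 + 2 + 0 = 15

15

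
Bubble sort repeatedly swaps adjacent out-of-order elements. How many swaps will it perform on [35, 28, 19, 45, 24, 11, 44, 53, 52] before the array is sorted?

13 swaps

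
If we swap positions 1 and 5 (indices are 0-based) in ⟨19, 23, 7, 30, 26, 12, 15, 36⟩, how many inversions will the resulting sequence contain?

10 inversions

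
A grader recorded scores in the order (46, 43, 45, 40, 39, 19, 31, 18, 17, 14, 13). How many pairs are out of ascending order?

Count, for each position, how many later elements it exceeds:
46 → 43, 45, 40, 39, 19, 31, 18, 17, 14, 13 → 10
43 → 40, 39, 19, 31, 18, 17, 14, 13 → 8
45 → 40, 39, 19, 31, 18, 17, 14, 13 → 8
40 → 39, 19, 31, 18, 17, 14, 13 → 7
39 → 19, 31, 18, 17, 14, 13 → 6
19 → 18, 17, 14, 13 → 4
31 → 18, 17, 14, 13 → 4
18 → 17, 14, 13 → 3
17 → 14, 13 → 2
14 → 13 → 1
13 → none → 0
Sum: 10 + 8 + 8 + 7 + 6 + 4 + 4 + 3 + 2 + 1 + 0 = 53

53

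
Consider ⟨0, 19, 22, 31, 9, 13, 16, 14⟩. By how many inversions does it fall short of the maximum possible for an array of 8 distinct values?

15

Maximum inversions for 8 distinct elements is C(8, 2) = 8·7/2 = 28.
Current inversions — for each element, count later smaller elements:
0: 0
19: 4
22: 4
31: 4
9: 0
13: 0
16: 1
14: 0
Current total: 0 + 4 + 4 + 4 + 0 + 0 + 1 + 0 = 13
Shortfall: 28 − 13 = 15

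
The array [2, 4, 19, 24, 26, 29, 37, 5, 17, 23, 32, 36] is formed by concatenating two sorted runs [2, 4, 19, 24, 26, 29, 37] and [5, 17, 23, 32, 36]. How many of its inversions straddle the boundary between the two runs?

16

For each element r of the right run, count left-run elements greater than r:
r = 5: 19, 24, 26, 29, 37 → 5
r = 17: 19, 24, 26, 29, 37 → 5
r = 23: 24, 26, 29, 37 → 4
r = 32: 37 → 1
r = 36: 37 → 1
Cross-inversions: 5 + 5 + 4 + 1 + 1 = 16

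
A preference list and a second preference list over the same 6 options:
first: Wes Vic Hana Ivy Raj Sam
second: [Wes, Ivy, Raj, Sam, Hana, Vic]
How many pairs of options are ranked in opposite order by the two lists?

Assign each item its position (1..6) in the first ordering, then rewrite the second ordering as that position sequence:
positions: Wes→1, Vic→2, Hana→3, Ivy→4, Raj→5, Sam→6
second ordering as positions: [1, 4, 5, 6, 3, 2]
Discordant pairs = inversions in this position sequence.
1: 0
4: 3, 2 → 2
5: 3, 2 → 2
6: 3, 2 → 2
3: 2 → 1
2: 0
Total: 0 + 2 + 2 + 2 + 1 + 0 = 7

7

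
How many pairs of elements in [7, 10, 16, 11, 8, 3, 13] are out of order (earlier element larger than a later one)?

10 inversions

Element-by-element contributions:
7: 1
10: 2
16: 4
11: 2
8: 1
3: 0
13: 0
Sum: 1 + 2 + 4 + 2 + 1 + 0 + 0 = 10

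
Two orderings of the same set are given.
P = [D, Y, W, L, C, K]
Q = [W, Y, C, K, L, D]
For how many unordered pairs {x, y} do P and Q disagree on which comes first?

8 disagreeing pairs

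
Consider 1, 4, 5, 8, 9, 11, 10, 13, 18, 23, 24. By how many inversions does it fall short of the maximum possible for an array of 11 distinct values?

54 inversions short

Maximum inversions for 11 distinct elements is C(11, 2) = 11·10/2 = 55.
Current inversions — for each element, count later smaller elements:
1: 0
4: 0
5: 0
8: 0
9: 0
11: 1
10: 0
13: 0
18: 0
23: 0
24: 0
Current total: 0 + 0 + 0 + 0 + 0 + 1 + 0 + 0 + 0 + 0 + 0 = 1
Shortfall: 55 − 1 = 54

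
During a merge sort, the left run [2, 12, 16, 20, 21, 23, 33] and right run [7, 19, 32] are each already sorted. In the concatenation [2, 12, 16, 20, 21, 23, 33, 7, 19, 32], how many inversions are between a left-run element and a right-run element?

11 split inversions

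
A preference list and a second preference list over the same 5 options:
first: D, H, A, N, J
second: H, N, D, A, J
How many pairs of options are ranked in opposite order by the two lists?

There are 3 pairs.

Assign each item its position (1..5) in the first ordering, then rewrite the second ordering as that position sequence:
positions: D→1, H→2, A→3, N→4, J→5
second ordering as positions: [2, 4, 1, 3, 5]
Discordant pairs = inversions in this position sequence.
2: 1 → 1
4: 1, 3 → 2
1: 0
3: 0
5: 0
Total: 1 + 2 + 0 + 0 + 0 = 3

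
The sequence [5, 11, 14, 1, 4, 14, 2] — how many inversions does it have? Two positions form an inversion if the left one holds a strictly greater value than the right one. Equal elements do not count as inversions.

11 out-of-order pairs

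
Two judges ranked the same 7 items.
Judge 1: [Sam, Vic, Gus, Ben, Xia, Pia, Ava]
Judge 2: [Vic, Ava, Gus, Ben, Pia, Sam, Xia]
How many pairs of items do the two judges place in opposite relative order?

10

Assign each item its position (1..7) in the first ordering, then rewrite the second ordering as that position sequence:
positions: Sam→1, Vic→2, Gus→3, Ben→4, Xia→5, Pia→6, Ava→7
second ordering as positions: [2, 7, 3, 4, 6, 1, 5]
Discordant pairs = inversions in this position sequence.
2: 1 → 1
7: 3, 4, 6, 1, 5 → 5
3: 1 → 1
4: 1 → 1
6: 1, 5 → 2
1: 0
5: 0
Total: 1 + 5 + 1 + 1 + 2 + 0 + 0 = 10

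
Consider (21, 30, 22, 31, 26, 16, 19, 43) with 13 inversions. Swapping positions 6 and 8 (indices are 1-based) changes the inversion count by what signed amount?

Positions 6 and 8 hold 16 and 43; after swapping, the array is [21, 30, 22, 31, 26, 43, 19, 16].
For each element, count later entries that are smaller:
21 → 19, 16 → 2
30 → 22, 26, 19, 16 → 4
22 → 19, 16 → 2
31 → 26, 19, 16 → 3
26 → 19, 16 → 2
43 → 19, 16 → 2
19 → 16 → 1
16 → none → 0
Sum: 2 + 4 + 2 + 3 + 2 + 2 + 1 + 0 = 16
Change: 16 − 13 = +3

+3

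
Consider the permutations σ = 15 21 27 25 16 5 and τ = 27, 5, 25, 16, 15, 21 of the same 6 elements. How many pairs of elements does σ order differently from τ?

10 discordant pairs

Assign each item its position (1..6) in the first ordering, then rewrite the second ordering as that position sequence:
positions: 15→1, 21→2, 27→3, 25→4, 16→5, 5→6
second ordering as positions: [3, 6, 4, 5, 1, 2]
Discordant pairs = inversions in this position sequence.
3: 1, 2 → 2
6: 4, 5, 1, 2 → 4
4: 1, 2 → 2
5: 1, 2 → 2
1: 0
2: 0
Total: 2 + 4 + 2 + 2 + 0 + 0 = 10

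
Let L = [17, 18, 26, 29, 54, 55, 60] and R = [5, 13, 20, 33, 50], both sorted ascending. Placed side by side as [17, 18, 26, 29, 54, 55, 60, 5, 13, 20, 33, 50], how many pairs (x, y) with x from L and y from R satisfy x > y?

Count, for every r in R, how many entries of L exceed r:
r = 5: 17, 18, 26, 29, 54, 55, 60 → 7
r = 13: 17, 18, 26, 29, 54, 55, 60 → 7
r = 20: 26, 29, 54, 55, 60 → 5
r = 33: 54, 55, 60 → 3
r = 50: 54, 55, 60 → 3
Cross-inversions: 7 + 7 + 5 + 3 + 3 = 25

Split inversions: 25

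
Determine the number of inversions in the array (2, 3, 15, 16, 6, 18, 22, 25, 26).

Count, for each position, how many later elements it exceeds:
2: 0
3: 0
15: 1
16: 1
6: 0
18: 0
22: 0
25: 0
26: 0
Sum: 0 + 0 + 1 + 1 + 0 + 0 + 0 + 0 + 0 = 2

2 out-of-order pairs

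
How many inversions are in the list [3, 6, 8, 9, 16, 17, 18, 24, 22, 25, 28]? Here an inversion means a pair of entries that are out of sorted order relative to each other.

Sweep left to right; for each value list the smaller values that follow it:
3: 0
6: 0
8: 0
9: 0
16: 0
17: 0
18: 0
24: 1
22: 0
25: 0
28: 0
Sum: 0 + 0 + 0 + 0 + 0 + 0 + 0 + 1 + 0 + 0 + 0 = 1

Inversions: 1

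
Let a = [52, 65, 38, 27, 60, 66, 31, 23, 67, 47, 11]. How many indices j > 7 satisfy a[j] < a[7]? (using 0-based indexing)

The element at index 7 is 23.
Elements after it: 67, 47, 11
Those smaller than 23: 11

1 such element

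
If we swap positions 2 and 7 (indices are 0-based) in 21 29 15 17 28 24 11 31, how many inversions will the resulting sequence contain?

20 inversions

Positions 2 and 7 hold 15 and 31; after swapping, the array is [21, 29, 31, 17, 28, 24, 11, 15].
For each element, count later entries that are smaller:
21 → 17, 11, 15 → 3
29 → 17, 28, 24, 11, 15 → 5
31 → 17, 28, 24, 11, 15 → 5
17 → 11, 15 → 2
28 → 24, 11, 15 → 3
24 → 11, 15 → 2
11 → none → 0
15 → none → 0
Sum: 3 + 5 + 5 + 2 + 3 + 2 + 0 + 0 = 20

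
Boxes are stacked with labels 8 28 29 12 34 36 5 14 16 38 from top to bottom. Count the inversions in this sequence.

Count, for each position, how many later elements it exceeds:
8 → 5 → 1
28 → 12, 5, 14, 16 → 4
29 → 12, 5, 14, 16 → 4
12 → 5 → 1
34 → 5, 14, 16 → 3
36 → 5, 14, 16 → 3
5 → none → 0
14 → none → 0
16 → none → 0
38 → none → 0
Sum: 1 + 4 + 4 + 1 + 3 + 3 + 0 + 0 + 0 + 0 = 16

Inversions: 16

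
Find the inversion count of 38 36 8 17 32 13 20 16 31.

Count, for each position, how many later elements it exceeds:
38 → 36, 8, 17, 32, 13, 20, 16, 31 → 8
36 → 8, 17, 32, 13, 20, 16, 31 → 7
8 → none → 0
17 → 13, 16 → 2
32 → 13, 20, 16, 31 → 4
13 → none → 0
20 → 16 → 1
16 → none → 0
31 → none → 0
Sum: 8 + 7 + 0 + 2 + 4 + 0 + 1 + 0 + 0 = 22

22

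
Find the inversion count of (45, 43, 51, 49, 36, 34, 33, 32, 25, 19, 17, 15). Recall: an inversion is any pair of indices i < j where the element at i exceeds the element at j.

62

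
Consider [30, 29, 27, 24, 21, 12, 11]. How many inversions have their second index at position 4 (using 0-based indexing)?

The element at index 4 is 21.
Elements before it: 30, 29, 27, 24
Those larger than 21: 30, 29, 27, 24

4 such elements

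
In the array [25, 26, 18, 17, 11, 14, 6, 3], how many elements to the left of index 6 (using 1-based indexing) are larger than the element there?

4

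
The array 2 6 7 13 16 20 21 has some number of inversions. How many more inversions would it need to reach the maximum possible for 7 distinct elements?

21 inversions short

Maximum inversions for 7 distinct elements is C(7, 2) = 7·6/2 = 21.
Current inversions — for each element, count later smaller elements:
2: 0
6: 0
7: 0
13: 0
16: 0
20: 0
21: 0
Current total: 0 + 0 + 0 + 0 + 0 + 0 + 0 = 0
Shortfall: 21 − 0 = 21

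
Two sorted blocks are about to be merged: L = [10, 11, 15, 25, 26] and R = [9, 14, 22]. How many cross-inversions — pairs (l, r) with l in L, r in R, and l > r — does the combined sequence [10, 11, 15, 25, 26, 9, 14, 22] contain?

Take each right-half value and tally the left-half values above it:
r = 9: 10, 11, 15, 25, 26 → 5
r = 14: 15, 25, 26 → 3
r = 22: 25, 26 → 2
Cross-inversions: 5 + 3 + 2 = 10

There are 10 cross-inversions.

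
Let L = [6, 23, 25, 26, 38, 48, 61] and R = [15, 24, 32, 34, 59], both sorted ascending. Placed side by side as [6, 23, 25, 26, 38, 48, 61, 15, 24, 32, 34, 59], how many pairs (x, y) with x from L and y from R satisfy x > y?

18

For each element r of the right run, count left-run elements greater than r:
r = 15: 23, 25, 26, 38, 48, 61 → 6
r = 24: 25, 26, 38, 48, 61 → 5
r = 32: 38, 48, 61 → 3
r = 34: 38, 48, 61 → 3
r = 59: 61 → 1
Cross-inversions: 6 + 5 + 3 + 3 + 1 = 18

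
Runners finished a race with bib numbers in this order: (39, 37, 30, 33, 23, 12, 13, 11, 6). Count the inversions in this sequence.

34

Element-by-element contributions:
39: 8
37: 7
30: 5
33: 5
23: 4
12: 2
13: 2
11: 1
6: 0
Sum: 8 + 7 + 5 + 5 + 4 + 2 + 2 + 1 + 0 = 34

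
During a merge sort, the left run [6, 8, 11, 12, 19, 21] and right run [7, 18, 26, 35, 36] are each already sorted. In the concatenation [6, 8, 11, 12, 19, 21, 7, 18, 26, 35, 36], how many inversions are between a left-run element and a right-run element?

7

Count, for every r in R, how many entries of L exceed r:
r = 7: 8, 11, 12, 19, 21 → 5
r = 18: 19, 21 → 2
r = 26: none → 0
r = 35: none → 0
r = 36: none → 0
Cross-inversions: 5 + 2 + 0 + 0 + 0 = 7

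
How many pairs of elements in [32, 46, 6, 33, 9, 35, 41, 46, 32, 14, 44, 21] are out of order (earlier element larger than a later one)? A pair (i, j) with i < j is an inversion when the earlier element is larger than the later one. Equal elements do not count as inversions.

There are 30 out-of-order pairs.

Element-by-element contributions:
32: 4
46: 9
6: 0
33: 4
9: 0
35: 3
41: 3
46: 4
32: 2
14: 0
44: 1
21: 0
Sum: 4 + 9 + 0 + 4 + 0 + 3 + 3 + 4 + 2 + 0 + 1 + 0 = 30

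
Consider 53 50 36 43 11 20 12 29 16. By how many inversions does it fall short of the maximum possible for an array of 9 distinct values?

8

Maximum inversions for 9 distinct elements is C(9, 2) = 9·8/2 = 36.
Current inversions — for each element, count later smaller elements:
53: 8
50: 7
36: 5
43: 5
11: 0
20: 2
12: 0
29: 1
16: 0
Current total: 8 + 7 + 5 + 5 + 0 + 2 + 0 + 1 + 0 = 28
Shortfall: 36 − 28 = 8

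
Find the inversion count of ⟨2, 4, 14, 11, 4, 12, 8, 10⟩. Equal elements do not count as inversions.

For each element, count later entries that are smaller:
2: 0
4: 0
14: 5
11: 3
4: 0
12: 2
8: 0
10: 0
Sum: 0 + 0 + 5 + 3 + 0 + 2 + 0 + 0 = 10

10 inversions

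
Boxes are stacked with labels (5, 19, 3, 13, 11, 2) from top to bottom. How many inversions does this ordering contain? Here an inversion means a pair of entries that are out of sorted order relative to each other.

For each element, count later entries that are smaller:
5: 2
19: 4
3: 1
13: 2
11: 1
2: 0
Sum: 2 + 4 + 1 + 2 + 1 + 0 = 10

10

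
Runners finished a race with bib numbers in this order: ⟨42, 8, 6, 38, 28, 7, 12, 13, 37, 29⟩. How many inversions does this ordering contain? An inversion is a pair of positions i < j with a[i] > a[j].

For each element, count later entries that are smaller:
42: 9
8: 2
6: 0
38: 6
28: 3
7: 0
12: 0
13: 0
37: 1
29: 0
Sum: 9 + 2 + 0 + 6 + 3 + 0 + 0 + 0 + 1 + 0 = 21

21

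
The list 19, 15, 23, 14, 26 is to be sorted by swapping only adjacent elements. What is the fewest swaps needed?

4 swaps

Minimum adjacent swaps = number of inversions (each swap of adjacent out-of-order elements removes one inversion and no swap can remove more).
Count inversions — for each element, later elements that are smaller:
19: 15, 14 → 2
15: 14 → 1
23: 14 → 1
14: none → 0
26: none → 0
Total inversions: 2 + 1 + 1 + 0 + 0 = 4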